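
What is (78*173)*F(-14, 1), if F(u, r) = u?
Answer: -188916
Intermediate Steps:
(78*173)*F(-14, 1) = (78*173)*(-14) = 13494*(-14) = -188916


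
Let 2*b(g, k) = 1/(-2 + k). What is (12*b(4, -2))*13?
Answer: -39/2 ≈ -19.500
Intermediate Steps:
b(g, k) = 1/(2*(-2 + k))
(12*b(4, -2))*13 = (12*(1/(2*(-2 - 2))))*13 = (12*((½)/(-4)))*13 = (12*((½)*(-¼)))*13 = (12*(-⅛))*13 = -3/2*13 = -39/2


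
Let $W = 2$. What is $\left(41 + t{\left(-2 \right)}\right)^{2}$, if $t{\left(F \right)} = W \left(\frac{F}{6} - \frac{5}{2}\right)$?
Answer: $\frac{11236}{9} \approx 1248.4$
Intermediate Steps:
$t{\left(F \right)} = -5 + \frac{F}{3}$ ($t{\left(F \right)} = 2 \left(\frac{F}{6} - \frac{5}{2}\right) = 2 \left(- \frac{5}{2} + \frac{F}{6}\right) = -5 + \frac{F}{3}$)
$\left(41 + t{\left(-2 \right)}\right)^{2} = \left(41 + \left(-5 + \frac{1}{3} \left(-2\right)\right)\right)^{2} = \left(41 - \frac{17}{3}\right)^{2} = \left(\frac{106}{3}\right)^{2} = \frac{11236}{9}$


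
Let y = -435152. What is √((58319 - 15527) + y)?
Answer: 2*I*√98090 ≈ 626.39*I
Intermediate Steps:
√((58319 - 15527) + y) = √((58319 - 15527) - 435152) = √(42792 - 435152) = √(-392360) = 2*I*√98090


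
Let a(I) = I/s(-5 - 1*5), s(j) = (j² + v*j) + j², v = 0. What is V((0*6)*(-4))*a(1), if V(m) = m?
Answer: 0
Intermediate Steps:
s(j) = 2*j² (s(j) = (j² + 0*j) + j² = (j² + 0) + j² = j² + j² = 2*j²)
a(I) = I/200 (a(I) = I/((2*(-5 - 1*5)²)) = I/((2*(-5 - 5)²)) = I/((2*(-10)²)) = I/((2*100)) = I/200)
V((0*6)*(-4))*a(1) = ((0*6)*(-4))*((1/200)*1) = (0*(-4))*(1/200) = 0*(1/200) = 0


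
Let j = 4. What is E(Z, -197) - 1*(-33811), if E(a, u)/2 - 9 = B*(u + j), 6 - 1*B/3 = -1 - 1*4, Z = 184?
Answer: 21091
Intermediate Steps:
B = 33 (B = 18 - 3*(-1 - 1*4) = 18 - 3*(-1 - 4) = 18 - 3*(-5) = 18 + 15 = 33)
E(a, u) = 282 + 66*u (E(a, u) = 18 + 2*(33*(u + 4)) = 18 + 2*(33*(4 + u)) = 18 + 2*(132 + 33*u) = 18 + (264 + 66*u) = 282 + 66*u)
E(Z, -197) - 1*(-33811) = (282 + 66*(-197)) - 1*(-33811) = (282 - 13002) + 33811 = -12720 + 33811 = 21091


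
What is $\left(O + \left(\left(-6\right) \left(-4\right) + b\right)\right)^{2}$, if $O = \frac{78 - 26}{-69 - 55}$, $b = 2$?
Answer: $\frac{628849}{961} \approx 654.37$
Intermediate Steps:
$O = - \frac{13}{31}$ ($O = \frac{52}{-124} = 52 \left(- \frac{1}{124}\right) = - \frac{13}{31} \approx -0.41935$)
$\left(O + \left(\left(-6\right) \left(-4\right) + b\right)\right)^{2} = \left(- \frac{13}{31} + \left(\left(-6\right) \left(-4\right) + 2\right)\right)^{2} = \left(- \frac{13}{31} + \left(24 + 2\right)\right)^{2} = \left(- \frac{13}{31} + 26\right)^{2} = \left(\frac{793}{31}\right)^{2} = \frac{628849}{961}$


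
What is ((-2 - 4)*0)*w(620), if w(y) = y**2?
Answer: 0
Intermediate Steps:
((-2 - 4)*0)*w(620) = ((-2 - 4)*0)*620**2 = -6*0*384400 = 0*384400 = 0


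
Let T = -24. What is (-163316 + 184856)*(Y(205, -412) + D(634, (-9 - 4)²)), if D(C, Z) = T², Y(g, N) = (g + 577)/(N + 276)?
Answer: 12283185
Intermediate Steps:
Y(g, N) = (577 + g)/(276 + N)
D(C, Z) = 576 (D(C, Z) = (-24)² = 576)
(-163316 + 184856)*(Y(205, -412) + D(634, (-9 - 4)²)) = (-163316 + 184856)*((577 + 205)/(276 - 412) + 576) = 21540*(782/(-136) + 576) = 21540*(-1/136*782 + 576) = 21540*(-23/4 + 576) = 21540*(2281/4) = 12283185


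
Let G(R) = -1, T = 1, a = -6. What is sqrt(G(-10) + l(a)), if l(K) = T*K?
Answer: I*sqrt(7) ≈ 2.6458*I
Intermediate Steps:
l(K) = K (l(K) = 1*K = K)
sqrt(G(-10) + l(a)) = sqrt(-1 - 6) = sqrt(-7) = I*sqrt(7)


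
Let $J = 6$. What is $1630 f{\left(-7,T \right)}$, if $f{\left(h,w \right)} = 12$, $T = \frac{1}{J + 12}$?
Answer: $19560$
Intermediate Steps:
$T = \frac{1}{18}$ ($T = \frac{1}{6 + 12} = \frac{1}{18} \approx 0.055556$)
$1630 f{\left(-7,T \right)} = 1630 \cdot 12 = 19560$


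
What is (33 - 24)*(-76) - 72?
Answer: -756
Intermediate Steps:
(33 - 24)*(-76) - 72 = 9*(-76) - 72 = -684 - 72 = -756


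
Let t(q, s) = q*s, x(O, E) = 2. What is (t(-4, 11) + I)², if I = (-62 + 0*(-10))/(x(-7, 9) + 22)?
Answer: 312481/144 ≈ 2170.0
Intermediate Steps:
I = -31/12 (I = (-62 + 0*(-10))/(2 + 22) = (-62 + 0)/24 = -62*1/24 = -31/12 ≈ -2.5833)
(t(-4, 11) + I)² = (-4*11 - 31/12)² = (-44 - 31/12)² = (-559/12)² = 312481/144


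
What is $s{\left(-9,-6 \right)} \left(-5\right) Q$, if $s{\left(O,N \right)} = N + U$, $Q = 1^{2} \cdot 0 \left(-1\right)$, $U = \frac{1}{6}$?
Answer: $0$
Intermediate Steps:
$U = \frac{1}{6} \approx 0.16667$
$Q = 0$ ($Q = 1 \cdot 0 \left(-1\right) = 0 \left(-1\right) = 0$)
$s{\left(O,N \right)} = \frac{1}{6} + N$ ($s{\left(O,N \right)} = N + \frac{1}{6} = \frac{1}{6} + N$)
$s{\left(-9,-6 \right)} \left(-5\right) Q = \left(\frac{1}{6} - 6\right) \left(-5\right) 0 = \left(- \frac{35}{6}\right) \left(-5\right) 0 = \frac{175}{6} \cdot 0 = 0$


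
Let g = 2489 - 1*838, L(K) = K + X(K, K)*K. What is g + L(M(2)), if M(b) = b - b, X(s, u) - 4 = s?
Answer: 1651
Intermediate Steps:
X(s, u) = 4 + s
M(b) = 0
L(K) = K + K*(4 + K) (L(K) = K + (4 + K)*K = K + K*(4 + K))
g = 1651 (g = 2489 - 838 = 1651)
g + L(M(2)) = 1651 + 0*(5 + 0) = 1651 + 0*5 = 1651 + 0 = 1651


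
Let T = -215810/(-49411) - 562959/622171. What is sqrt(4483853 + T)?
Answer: sqrt(4237585921092363712329631174)/30742091281 ≈ 2117.5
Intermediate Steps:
T = 106454356361/30742091281 (T = -215810*(-1/49411) - 562959*1/622171 = 215810/49411 - 562959/622171 = 106454356361/30742091281 ≈ 3.4628)
sqrt(4483853 + T) = sqrt(4483853 + 106454356361/30742091281) = sqrt(137843124670942054/30742091281) = sqrt(4237585921092363712329631174)/30742091281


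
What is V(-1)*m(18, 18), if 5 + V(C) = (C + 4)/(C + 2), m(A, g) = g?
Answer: -36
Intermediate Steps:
V(C) = -5 + (4 + C)/(2 + C) (V(C) = -5 + (C + 4)/(C + 2) = -5 + (4 + C)/(2 + C))
V(-1)*m(18, 18) = (2*(-3 - 2*(-1))/(2 - 1))*18 = (2*(-3 + 2)/1)*18 = (2*1*(-1))*18 = -2*18 = -36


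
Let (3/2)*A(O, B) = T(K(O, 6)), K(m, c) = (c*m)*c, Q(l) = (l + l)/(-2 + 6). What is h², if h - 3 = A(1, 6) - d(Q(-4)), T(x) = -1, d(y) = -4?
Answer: 361/9 ≈ 40.111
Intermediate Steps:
Q(l) = l/2 (Q(l) = (2*l)/4 = (2*l)*(¼) = l/2)
K(m, c) = m*c²
A(O, B) = -⅔ (A(O, B) = (⅔)*(-1) = -⅔)
h = 19/3 (h = 3 + (-⅔ - 1*(-4)) = 3 + (-⅔ + 4) = 3 + 10/3 = 19/3 ≈ 6.3333)
h² = (19/3)² = 361/9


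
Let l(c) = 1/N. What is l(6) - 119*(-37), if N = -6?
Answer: 26417/6 ≈ 4402.8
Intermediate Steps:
l(c) = -⅙ (l(c) = 1/(-6) = 1*(-⅙) = -⅙)
l(6) - 119*(-37) = -⅙ - 119*(-37) = -⅙ + 4403 = 26417/6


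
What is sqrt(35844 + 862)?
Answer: sqrt(36706) ≈ 191.59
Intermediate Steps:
sqrt(35844 + 862) = sqrt(36706)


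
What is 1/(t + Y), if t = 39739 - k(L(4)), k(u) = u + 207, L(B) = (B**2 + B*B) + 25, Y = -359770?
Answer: -1/320295 ≈ -3.1221e-6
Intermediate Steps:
L(B) = 25 + 2*B**2 (L(B) = (B**2 + B**2) + 25 = 2*B**2 + 25 = 25 + 2*B**2)
k(u) = 207 + u
t = 39475 (t = 39739 - (207 + (25 + 2*4**2)) = 39739 - (207 + (25 + 2*16)) = 39739 - (207 + (25 + 32)) = 39739 - (207 + 57) = 39739 - 1*264 = 39739 - 264 = 39475)
1/(t + Y) = 1/(39475 - 359770) = 1/(-320295) = -1/320295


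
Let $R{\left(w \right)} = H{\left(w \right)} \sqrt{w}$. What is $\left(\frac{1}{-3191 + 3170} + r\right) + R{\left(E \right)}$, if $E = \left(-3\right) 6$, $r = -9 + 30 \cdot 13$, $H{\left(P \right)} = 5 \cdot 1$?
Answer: $\frac{8000}{21} + 15 i \sqrt{2} \approx 380.95 + 21.213 i$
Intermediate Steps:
$H{\left(P \right)} = 5$
$r = 381$ ($r = -9 + 390 = 381$)
$E = -18$
$R{\left(w \right)} = 5 \sqrt{w}$
$\left(\frac{1}{-3191 + 3170} + r\right) + R{\left(E \right)} = \left(\frac{1}{-3191 + 3170} + 381\right) + 5 \sqrt{-18} = \left(\frac{1}{-21} + 381\right) + 5 \cdot 3 i \sqrt{2} = \left(- \frac{1}{21} + 381\right) + 15 i \sqrt{2} = \frac{8000}{21} + 15 i \sqrt{2}$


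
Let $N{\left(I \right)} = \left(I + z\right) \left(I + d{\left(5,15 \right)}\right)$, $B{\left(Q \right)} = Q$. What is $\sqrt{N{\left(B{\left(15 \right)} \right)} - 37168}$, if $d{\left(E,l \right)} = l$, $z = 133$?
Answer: $2 i \sqrt{8182} \approx 180.91 i$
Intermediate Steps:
$N{\left(I \right)} = \left(15 + I\right) \left(133 + I\right)$ ($N{\left(I \right)} = \left(I + 133\right) \left(I + 15\right) = \left(133 + I\right) \left(15 + I\right) = \left(15 + I\right) \left(133 + I\right)$)
$\sqrt{N{\left(B{\left(15 \right)} \right)} - 37168} = \sqrt{\left(1995 + 15^{2} + 148 \cdot 15\right) - 37168} = \sqrt{\left(1995 + 225 + 2220\right) - 37168} = \sqrt{4440 - 37168} = \sqrt{-32728} = 2 i \sqrt{8182}$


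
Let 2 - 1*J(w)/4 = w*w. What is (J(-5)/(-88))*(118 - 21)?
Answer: 2231/22 ≈ 101.41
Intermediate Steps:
J(w) = 8 - 4*w² (J(w) = 8 - 4*w*w = 8 - 4*w²)
(J(-5)/(-88))*(118 - 21) = ((8 - 4*(-5)²)/(-88))*(118 - 21) = ((8 - 4*25)*(-1/88))*97 = ((8 - 100)*(-1/88))*97 = -92*(-1/88)*97 = (23/22)*97 = 2231/22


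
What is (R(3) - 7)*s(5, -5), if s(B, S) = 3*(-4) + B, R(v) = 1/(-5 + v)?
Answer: 105/2 ≈ 52.500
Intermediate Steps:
s(B, S) = -12 + B
(R(3) - 7)*s(5, -5) = (1/(-5 + 3) - 7)*(-12 + 5) = (1/(-2) - 7)*(-7) = (-1/2 - 7)*(-7) = -15/2*(-7) = 105/2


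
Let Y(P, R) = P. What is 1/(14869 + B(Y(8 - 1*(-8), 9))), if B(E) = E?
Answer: 1/14885 ≈ 6.7182e-5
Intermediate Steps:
1/(14869 + B(Y(8 - 1*(-8), 9))) = 1/(14869 + (8 - 1*(-8))) = 1/(14869 + (8 + 8)) = 1/(14869 + 16) = 1/14885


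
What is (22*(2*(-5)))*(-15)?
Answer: 3300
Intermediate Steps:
(22*(2*(-5)))*(-15) = (22*(-10))*(-15) = -220*(-15) = 3300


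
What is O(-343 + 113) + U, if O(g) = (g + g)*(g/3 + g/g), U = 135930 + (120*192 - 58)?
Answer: 581156/3 ≈ 1.9372e+5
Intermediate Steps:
U = 158912 (U = 135930 + (23040 - 58) = 135930 + 22982 = 158912)
O(g) = 2*g*(1 + g/3) (O(g) = (2*g)*(g*(1/3) + 1) = (2*g)*(g/3 + 1) = (2*g)*(1 + g/3) = 2*g*(1 + g/3))
O(-343 + 113) + U = 2*(-343 + 113)*(3 + (-343 + 113))/3 + 158912 = (2/3)*(-230)*(3 - 230) + 158912 = (2/3)*(-230)*(-227) + 158912 = 104420/3 + 158912 = 581156/3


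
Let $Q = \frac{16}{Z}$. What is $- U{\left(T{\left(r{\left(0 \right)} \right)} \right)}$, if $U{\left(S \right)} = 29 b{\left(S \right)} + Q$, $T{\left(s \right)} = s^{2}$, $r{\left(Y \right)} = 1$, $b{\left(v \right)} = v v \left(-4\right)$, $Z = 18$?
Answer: $\frac{1036}{9} \approx 115.11$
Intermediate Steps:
$b{\left(v \right)} = - 4 v^{2}$ ($b{\left(v \right)} = v^{2} \left(-4\right) = - 4 v^{2}$)
$Q = \frac{8}{9}$ ($Q = \frac{16}{18} = 16 \cdot \frac{1}{18} = \frac{8}{9} \approx 0.88889$)
$U{\left(S \right)} = \frac{8}{9} - 116 S^{2}$ ($U{\left(S \right)} = 29 \left(- 4 S^{2}\right) + \frac{8}{9} = - 116 S^{2} + \frac{8}{9} = \frac{8}{9} - 116 S^{2}$)
$- U{\left(T{\left(r{\left(0 \right)} \right)} \right)} = - (\frac{8}{9} - 116 \left(1^{2}\right)^{2}) = - (\frac{8}{9} - 116 \cdot 1^{2}) = - (\frac{8}{9} - 116) = \left(-1\right) \left(- \frac{1036}{9}\right) = \frac{1036}{9}$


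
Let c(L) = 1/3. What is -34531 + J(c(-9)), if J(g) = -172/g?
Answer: -35047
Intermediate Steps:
c(L) = ⅓
-34531 + J(c(-9)) = -34531 - 172/⅓ = -34531 - 172*3 = -34531 - 516 = -35047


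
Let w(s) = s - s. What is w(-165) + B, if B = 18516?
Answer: 18516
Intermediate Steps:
w(s) = 0
w(-165) + B = 0 + 18516 = 18516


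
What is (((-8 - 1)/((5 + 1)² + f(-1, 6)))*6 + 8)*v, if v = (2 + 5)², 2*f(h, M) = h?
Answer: 22540/71 ≈ 317.46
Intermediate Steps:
f(h, M) = h/2
v = 49 (v = 7² = 49)
(((-8 - 1)/((5 + 1)² + f(-1, 6)))*6 + 8)*v = (((-8 - 1)/((5 + 1)² + (½)*(-1)))*6 + 8)*49 = (-9/(6² - ½)*6 + 8)*49 = (-9/(36 - ½)*6 + 8)*49 = (-9/71/2*6 + 8)*49 = (-9*2/71*6 + 8)*49 = (-18/71*6 + 8)*49 = (-108/71 + 8)*49 = (460/71)*49 = 22540/71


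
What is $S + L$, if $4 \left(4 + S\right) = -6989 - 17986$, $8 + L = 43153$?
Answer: $\frac{147589}{4} \approx 36897.0$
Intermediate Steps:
$L = 43145$ ($L = -8 + 43153 = 43145$)
$S = - \frac{24991}{4}$ ($S = -4 + \frac{-6989 - 17986}{4} = -4 + \frac{1}{4} \left(-24975\right) = -4 - \frac{24975}{4} = - \frac{24991}{4} \approx -6247.8$)
$S + L = - \frac{24991}{4} + 43145 = \frac{147589}{4}$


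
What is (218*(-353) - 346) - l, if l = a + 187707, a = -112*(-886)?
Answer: -364239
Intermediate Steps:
a = 99232
l = 286939 (l = 99232 + 187707 = 286939)
(218*(-353) - 346) - l = (218*(-353) - 346) - 1*286939 = (-76954 - 346) - 286939 = -77300 - 286939 = -364239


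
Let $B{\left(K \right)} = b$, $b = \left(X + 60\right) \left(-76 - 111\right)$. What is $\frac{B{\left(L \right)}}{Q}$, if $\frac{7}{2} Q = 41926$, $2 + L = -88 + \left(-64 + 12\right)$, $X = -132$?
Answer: $\frac{23562}{20963} \approx 1.124$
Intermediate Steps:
$L = -142$ ($L = -2 + \left(-88 + \left(-64 + 12\right)\right) = -2 - 140 = -142$)
$Q = \frac{83852}{7}$ ($Q = \frac{2}{7} \cdot 41926 = \frac{83852}{7} \approx 11979.0$)
$b = 13464$ ($b = \left(-132 + 60\right) \left(-76 - 111\right) = \left(-72\right) \left(-187\right) = 13464$)
$B{\left(K \right)} = 13464$
$\frac{B{\left(L \right)}}{Q} = \frac{13464}{\frac{83852}{7}} = 13464 \cdot \frac{7}{83852} = \frac{23562}{20963}$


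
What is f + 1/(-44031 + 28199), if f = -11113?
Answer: -175941017/15832 ≈ -11113.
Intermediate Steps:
f + 1/(-44031 + 28199) = -11113 + 1/(-44031 + 28199) = -11113 + 1/(-15832) = -11113 - 1/15832 = -175941017/15832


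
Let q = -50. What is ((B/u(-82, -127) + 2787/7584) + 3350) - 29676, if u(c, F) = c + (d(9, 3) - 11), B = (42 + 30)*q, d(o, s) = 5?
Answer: -730925589/27808 ≈ -26285.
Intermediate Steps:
B = -3600 (B = (42 + 30)*(-50) = 72*(-50) = -3600)
u(c, F) = -6 + c (u(c, F) = c + (5 - 11) = c - 6 = -6 + c)
((B/u(-82, -127) + 2787/7584) + 3350) - 29676 = ((-3600/(-6 - 82) + 2787/7584) + 3350) - 29676 = ((-3600/(-88) + 2787*(1/7584)) + 3350) - 29676 = ((-3600*(-1/88) + 929/2528) + 3350) - 29676 = ((450/11 + 929/2528) + 3350) - 29676 = (1147819/27808 + 3350) - 29676 = 94304619/27808 - 29676 = -730925589/27808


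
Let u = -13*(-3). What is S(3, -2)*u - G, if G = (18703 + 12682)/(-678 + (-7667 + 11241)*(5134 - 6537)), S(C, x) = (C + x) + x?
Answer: -39110723/1003000 ≈ -38.994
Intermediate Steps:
S(C, x) = C + 2*x
u = 39
G = -6277/1003000 (G = 31385/(-678 + 3574*(-1403)) = 31385/(-678 - 5014322) = 31385/(-5015000) = 31385*(-1/5015000) = -6277/1003000 ≈ -0.0062582)
S(3, -2)*u - G = (3 + 2*(-2))*39 - 1*(-6277/1003000) = (3 - 4)*39 + 6277/1003000 = -1*39 + 6277/1003000 = -39 + 6277/1003000 = -39110723/1003000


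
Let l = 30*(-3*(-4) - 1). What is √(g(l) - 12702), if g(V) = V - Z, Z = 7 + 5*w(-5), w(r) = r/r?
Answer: 12*I*√86 ≈ 111.28*I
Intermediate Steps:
w(r) = 1
Z = 12 (Z = 7 + 5*1 = 7 + 5 = 12)
l = 330 (l = 30*(12 - 1) = 30*11 = 330)
g(V) = -12 + V (g(V) = V - 1*12 = V - 12 = -12 + V)
√(g(l) - 12702) = √((-12 + 330) - 12702) = √(318 - 12702) = √(-12384) = 12*I*√86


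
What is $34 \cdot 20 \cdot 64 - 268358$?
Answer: $-224838$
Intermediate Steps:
$34 \cdot 20 \cdot 64 - 268358 = 680 \cdot 64 - 268358 = 43520 - 268358 = -224838$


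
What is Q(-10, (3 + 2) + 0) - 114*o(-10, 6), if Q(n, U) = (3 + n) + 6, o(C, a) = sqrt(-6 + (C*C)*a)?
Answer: -1 - 342*sqrt(66) ≈ -2779.4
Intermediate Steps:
o(C, a) = sqrt(-6 + a*C**2) (o(C, a) = sqrt(-6 + C**2*a) = sqrt(-6 + a*C**2))
Q(n, U) = 9 + n
Q(-10, (3 + 2) + 0) - 114*o(-10, 6) = (9 - 10) - 114*sqrt(-6 + 6*(-10)**2) = -1 - 114*sqrt(-6 + 6*100) = -1 - 114*sqrt(-6 + 600) = -1 - 342*sqrt(66)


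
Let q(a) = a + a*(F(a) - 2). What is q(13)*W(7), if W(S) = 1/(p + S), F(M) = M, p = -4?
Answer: 52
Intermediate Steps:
W(S) = 1/(-4 + S)
q(a) = a + a*(-2 + a) (q(a) = a + a*(a - 2) = a + a*(-2 + a))
q(13)*W(7) = (13*(-1 + 13))/(-4 + 7) = (13*12)/3 = 156*(⅓) = 52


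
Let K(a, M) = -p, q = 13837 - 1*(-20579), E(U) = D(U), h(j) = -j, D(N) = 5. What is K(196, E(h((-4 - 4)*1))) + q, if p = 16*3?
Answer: 34368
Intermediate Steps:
p = 48
E(U) = 5
q = 34416 (q = 13837 + 20579 = 34416)
K(a, M) = -48 (K(a, M) = -1*48 = -48)
K(196, E(h((-4 - 4)*1))) + q = -48 + 34416 = 34368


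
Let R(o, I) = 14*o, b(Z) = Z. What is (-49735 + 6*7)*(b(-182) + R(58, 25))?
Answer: -31306590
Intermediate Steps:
(-49735 + 6*7)*(b(-182) + R(58, 25)) = (-49735 + 6*7)*(-182 + 14*58) = (-49735 + 42)*(-182 + 812) = -49693*630 = -31306590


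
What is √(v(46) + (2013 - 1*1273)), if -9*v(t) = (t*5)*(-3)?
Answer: 35*√6/3 ≈ 28.577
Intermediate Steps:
v(t) = 5*t/3 (v(t) = -t*5*(-3)/9 = -5*t*(-3)/9 = -(-5)*t/3 = 5*t/3)
√(v(46) + (2013 - 1*1273)) = √((5/3)*46 + (2013 - 1*1273)) = √(230/3 + (2013 - 1273)) = √(230/3 + 740) = √(2450/3) = 35*√6/3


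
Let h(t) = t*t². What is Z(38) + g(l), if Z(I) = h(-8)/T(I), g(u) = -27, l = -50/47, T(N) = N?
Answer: -769/19 ≈ -40.474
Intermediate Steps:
l = -50/47 (l = -50*1/47 = -50/47 ≈ -1.0638)
h(t) = t³
Z(I) = -512/I (Z(I) = (-8)³/I = -512/I)
Z(38) + g(l) = -512/38 - 27 = -512*1/38 - 27 = -256/19 - 27 = -769/19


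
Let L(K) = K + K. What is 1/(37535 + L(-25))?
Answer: 1/37485 ≈ 2.6677e-5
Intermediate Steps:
L(K) = 2*K
1/(37535 + L(-25)) = 1/(37535 + 2*(-25)) = 1/(37535 - 50) = 1/37485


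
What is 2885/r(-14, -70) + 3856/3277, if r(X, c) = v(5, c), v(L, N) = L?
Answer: 1894685/3277 ≈ 578.18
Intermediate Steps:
r(X, c) = 5
2885/r(-14, -70) + 3856/3277 = 2885/5 + 3856/3277 = 2885*(⅕) + 3856*(1/3277) = 577 + 3856/3277 = 1894685/3277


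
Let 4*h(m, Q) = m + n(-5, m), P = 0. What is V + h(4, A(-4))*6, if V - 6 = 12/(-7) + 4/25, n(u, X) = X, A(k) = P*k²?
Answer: 2878/175 ≈ 16.446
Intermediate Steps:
A(k) = 0 (A(k) = 0*k² = 0)
h(m, Q) = m/2 (h(m, Q) = (m + m)/4 = (2*m)/4 = m/2)
V = 778/175 (V = 6 + (12/(-7) + 4/25) = 6 + (12*(-⅐) + 4*(1/25)) = 6 + (-12/7 + 4/25) = 6 - 272/175 = 778/175 ≈ 4.4457)
V + h(4, A(-4))*6 = 778/175 + ((½)*4)*6 = 778/175 + 2*6 = 778/175 + 12 = 2878/175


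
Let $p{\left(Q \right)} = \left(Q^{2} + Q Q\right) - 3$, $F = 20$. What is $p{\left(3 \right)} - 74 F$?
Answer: $-1465$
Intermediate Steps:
$p{\left(Q \right)} = -3 + 2 Q^{2}$ ($p{\left(Q \right)} = \left(Q^{2} + Q^{2}\right) - 3 = 2 Q^{2} - 3 = -3 + 2 Q^{2}$)
$p{\left(3 \right)} - 74 F = \left(-3 + 2 \cdot 3^{2}\right) - 1480 = \left(-3 + 2 \cdot 9\right) - 1480 = \left(-3 + 18\right) - 1480 = 15 - 1480 = -1465$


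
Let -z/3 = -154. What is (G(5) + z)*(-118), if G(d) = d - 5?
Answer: -54516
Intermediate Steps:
G(d) = -5 + d
z = 462 (z = -3*(-154) = 462)
(G(5) + z)*(-118) = ((-5 + 5) + 462)*(-118) = (0 + 462)*(-118) = 462*(-118) = -54516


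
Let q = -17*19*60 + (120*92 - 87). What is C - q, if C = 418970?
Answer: 427397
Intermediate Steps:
q = -8427 (q = -323*60 + (11040 - 87) = -19380 + 10953 = -8427)
C - q = 418970 - 1*(-8427) = 418970 + 8427 = 427397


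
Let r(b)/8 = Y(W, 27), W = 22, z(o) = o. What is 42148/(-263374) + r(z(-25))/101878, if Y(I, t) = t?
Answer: -1059266290/6708004093 ≈ -0.15791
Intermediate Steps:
r(b) = 216 (r(b) = 8*27 = 216)
42148/(-263374) + r(z(-25))/101878 = 42148/(-263374) + 216/101878 = 42148*(-1/263374) + 216*(1/101878) = -21074/131687 + 108/50939 = -1059266290/6708004093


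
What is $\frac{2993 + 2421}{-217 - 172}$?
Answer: $- \frac{5414}{389} \approx -13.918$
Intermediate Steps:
$\frac{2993 + 2421}{-217 - 172} = \frac{5414}{-389} = 5414 \left(- \frac{1}{389}\right) = - \frac{5414}{389}$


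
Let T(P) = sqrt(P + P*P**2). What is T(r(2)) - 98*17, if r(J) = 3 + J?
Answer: -1666 + sqrt(130) ≈ -1654.6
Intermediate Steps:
T(P) = sqrt(P + P**3)
T(r(2)) - 98*17 = sqrt((3 + 2) + (3 + 2)**3) - 98*17 = sqrt(5 + 5**3) - 1666 = sqrt(5 + 125) - 1666 = sqrt(130) - 1666 = -1666 + sqrt(130)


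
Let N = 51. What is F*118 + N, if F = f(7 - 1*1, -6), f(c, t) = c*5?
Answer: 3591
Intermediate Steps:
f(c, t) = 5*c
F = 30 (F = 5*(7 - 1*1) = 5*(7 - 1) = 5*6 = 30)
F*118 + N = 30*118 + 51 = 3540 + 51 = 3591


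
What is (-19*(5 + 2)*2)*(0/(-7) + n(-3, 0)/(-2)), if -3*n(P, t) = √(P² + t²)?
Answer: -133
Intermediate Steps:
n(P, t) = -√(P² + t²)/3
(-19*(5 + 2)*2)*(0/(-7) + n(-3, 0)/(-2)) = (-19*(5 + 2)*2)*(0/(-7) - √((-3)² + 0²)/3/(-2)) = (-133*2)*(0*(-⅐) - √(9 + 0)/3*(-½)) = (-19*14)*(0 - √9/3*(-½)) = -266*(0 - ⅓*3*(-½)) = -266*(0 - 1*(-½)) = -266*(0 + ½) = -266*½ = -133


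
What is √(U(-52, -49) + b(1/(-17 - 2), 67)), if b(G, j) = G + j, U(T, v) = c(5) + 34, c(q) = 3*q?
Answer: √41857/19 ≈ 10.768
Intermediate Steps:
U(T, v) = 49 (U(T, v) = 3*5 + 34 = 15 + 34 = 49)
√(U(-52, -49) + b(1/(-17 - 2), 67)) = √(49 + (1/(-17 - 2) + 67)) = √(49 + (1/(-19) + 67)) = √(49 + (-1/19 + 67)) = √(49 + 1272/19) = √(2203/19) = √41857/19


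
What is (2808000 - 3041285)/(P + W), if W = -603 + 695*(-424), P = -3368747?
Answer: 46657/732806 ≈ 0.063669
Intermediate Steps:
W = -295283 (W = -603 - 294680 = -295283)
(2808000 - 3041285)/(P + W) = (2808000 - 3041285)/(-3368747 - 295283) = -233285/(-3664030) = -233285*(-1/3664030) = 46657/732806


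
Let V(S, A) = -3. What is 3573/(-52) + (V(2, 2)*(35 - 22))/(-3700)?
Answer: -1652259/24050 ≈ -68.701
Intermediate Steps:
3573/(-52) + (V(2, 2)*(35 - 22))/(-3700) = 3573/(-52) - 3*(35 - 22)/(-3700) = 3573*(-1/52) - 3*13*(-1/3700) = -3573/52 - 39*(-1/3700) = -3573/52 + 39/3700 = -1652259/24050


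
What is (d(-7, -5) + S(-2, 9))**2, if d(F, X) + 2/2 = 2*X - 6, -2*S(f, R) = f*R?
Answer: 64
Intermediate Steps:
S(f, R) = -R*f/2 (S(f, R) = -f*R/2 = -R*f/2)
d(F, X) = -7 + 2*X (d(F, X) = -1 + (2*X - 6) = -1 + (-6 + 2*X) = -7 + 2*X)
(d(-7, -5) + S(-2, 9))**2 = ((-7 + 2*(-5)) - 1/2*9*(-2))**2 = ((-7 - 10) + 9)**2 = (-17 + 9)**2 = (-8)**2 = 64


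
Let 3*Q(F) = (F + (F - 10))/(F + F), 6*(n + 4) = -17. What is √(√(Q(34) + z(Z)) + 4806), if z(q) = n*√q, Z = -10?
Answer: √(50001624 + 102*√102*√(29 - 697*I*√10))/102 ≈ 69.349 - 0.023544*I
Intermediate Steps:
n = -41/6 (n = -4 + (⅙)*(-17) = -4 - 17/6 = -41/6 ≈ -6.8333)
Q(F) = (-10 + 2*F)/(6*F) (Q(F) = ((F + (F - 10))/(F + F))/3 = ((F + (-10 + F))/((2*F)))/3 = ((-10 + 2*F)*(1/(2*F)))/3 = ((-10 + 2*F)/(2*F))/3 = (-10 + 2*F)/(6*F))
z(q) = -41*√q/6
√(√(Q(34) + z(Z)) + 4806) = √(√((⅓)*(-5 + 34)/34 - 41*I*√10/6) + 4806) = √(√((⅓)*(1/34)*29 - 41*I*√10/6) + 4806) = √(√(29/102 - 41*I*√10/6) + 4806) = √(4806 + √(29/102 - 41*I*√10/6))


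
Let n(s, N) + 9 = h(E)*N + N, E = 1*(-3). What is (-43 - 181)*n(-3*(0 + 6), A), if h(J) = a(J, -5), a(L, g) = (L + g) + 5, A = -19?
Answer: -6496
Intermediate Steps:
E = -3
a(L, g) = 5 + L + g
h(J) = J (h(J) = 5 + J - 5 = J)
n(s, N) = -9 - 2*N (n(s, N) = -9 + (-3*N + N) = -9 - 2*N)
(-43 - 181)*n(-3*(0 + 6), A) = (-43 - 181)*(-9 - 2*(-19)) = -224*(-9 + 38) = -224*29 = -6496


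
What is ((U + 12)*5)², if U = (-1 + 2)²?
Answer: 4225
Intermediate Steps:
U = 1 (U = 1² = 1)
((U + 12)*5)² = ((1 + 12)*5)² = (13*5)² = 65² = 4225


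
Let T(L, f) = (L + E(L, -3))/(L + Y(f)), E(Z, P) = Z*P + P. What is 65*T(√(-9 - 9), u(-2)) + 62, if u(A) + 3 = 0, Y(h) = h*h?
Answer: 227/11 - 325*I*√2/11 ≈ 20.636 - 41.784*I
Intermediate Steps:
E(Z, P) = P + P*Z (E(Z, P) = P*Z + P = P + P*Z)
Y(h) = h²
u(A) = -3 (u(A) = -3 + 0 = -3)
T(L, f) = (-3 - 2*L)/(L + f²) (T(L, f) = (L - 3*(1 + L))/(L + f²) = (L + (-3 - 3*L))/(L + f²) = (-3 - 2*L)/(L + f²))
65*T(√(-9 - 9), u(-2)) + 62 = 65*((-3 - 2*√(-9 - 9))/(√(-9 - 9) + (-3)²)) + 62 = 65*((-3 - 6*I*√2)/(√(-18) + 9)) + 62 = 65*((-3 - 6*I*√2)/(3*I*√2 + 9)) + 62 = 65*((-3 - 6*I*√2)/(9 + 3*I*√2)) + 62 = 65*(-3 - 6*I*√2)/(9 + 3*I*√2) + 62 = 62 + 65*(-3 - 6*I*√2)/(9 + 3*I*√2)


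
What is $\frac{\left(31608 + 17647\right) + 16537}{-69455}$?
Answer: $- \frac{65792}{69455} \approx -0.94726$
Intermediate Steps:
$\frac{\left(31608 + 17647\right) + 16537}{-69455} = \left(49255 + 16537\right) \left(- \frac{1}{69455}\right) = 65792 \left(- \frac{1}{69455}\right) = - \frac{65792}{69455}$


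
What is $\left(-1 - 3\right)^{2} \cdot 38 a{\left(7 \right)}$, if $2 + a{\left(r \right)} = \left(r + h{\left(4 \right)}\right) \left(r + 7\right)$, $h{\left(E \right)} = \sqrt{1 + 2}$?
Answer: $58368 + 8512 \sqrt{3} \approx 73111.0$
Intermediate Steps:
$h{\left(E \right)} = \sqrt{3}$
$a{\left(r \right)} = -2 + \left(7 + r\right) \left(r + \sqrt{3}\right)$ ($a{\left(r \right)} = -2 + \left(r + \sqrt{3}\right) \left(r + 7\right) = -2 + \left(r + \sqrt{3}\right) \left(7 + r\right) = -2 + \left(7 + r\right) \left(r + \sqrt{3}\right)$)
$\left(-1 - 3\right)^{2} \cdot 38 a{\left(7 \right)} = \left(-1 - 3\right)^{2} \cdot 38 \left(-2 + 7^{2} + 7 \cdot 7 + 7 \sqrt{3} + 7 \sqrt{3}\right) = \left(-4\right)^{2} \cdot 38 \left(-2 + 49 + 49 + 7 \sqrt{3} + 7 \sqrt{3}\right) = 16 \cdot 38 \left(96 + 14 \sqrt{3}\right) = 608 \left(96 + 14 \sqrt{3}\right) = 58368 + 8512 \sqrt{3}$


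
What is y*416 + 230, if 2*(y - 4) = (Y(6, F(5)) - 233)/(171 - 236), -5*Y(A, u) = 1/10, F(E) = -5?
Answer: 329958/125 ≈ 2639.7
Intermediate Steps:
Y(A, u) = -1/50 (Y(A, u) = -⅕/10 = -⅕*⅒ = -1/50)
y = 37651/6500 (y = 4 + ((-1/50 - 233)/(171 - 236))/2 = 4 + (-11651/50/(-65))/2 = 4 + (-11651/50*(-1/65))/2 = 4 + (½)*(11651/3250) = 4 + 11651/6500 = 37651/6500 ≈ 5.7925)
y*416 + 230 = (37651/6500)*416 + 230 = 301208/125 + 230 = 329958/125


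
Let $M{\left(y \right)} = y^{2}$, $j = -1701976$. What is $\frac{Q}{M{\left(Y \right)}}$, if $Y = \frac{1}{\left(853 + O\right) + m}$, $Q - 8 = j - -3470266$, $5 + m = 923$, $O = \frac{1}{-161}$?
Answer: $\frac{20537295116576600}{3703} \approx 5.5461 \cdot 10^{12}$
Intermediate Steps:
$O = - \frac{1}{161} \approx -0.0062112$
$m = 918$ ($m = -5 + 923 = 918$)
$Q = 1768298$ ($Q = 8 - -1768290 = 8 + \left(-1701976 + 3470266\right) = 8 + 1768290 = 1768298$)
$Y = \frac{161}{285130}$ ($Y = \frac{1}{\left(853 - \frac{1}{161}\right) + 918} = \frac{1}{\frac{137332}{161} + 918} = \frac{1}{\frac{285130}{161}} = \frac{161}{285130} \approx 0.00056465$)
$\frac{Q}{M{\left(Y \right)}} = \frac{1768298}{\left(\frac{161}{285130}\right)^{2}} = \frac{1768298}{\frac{25921}{81299116900}} = 1768298 \cdot \frac{81299116900}{25921} = \frac{20537295116576600}{3703}$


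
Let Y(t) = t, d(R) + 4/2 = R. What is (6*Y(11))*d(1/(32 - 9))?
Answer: -2970/23 ≈ -129.13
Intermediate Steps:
d(R) = -2 + R
(6*Y(11))*d(1/(32 - 9)) = (6*11)*(-2 + 1/(32 - 9)) = 66*(-2 + 1/23) = 66*(-45/23) = -2970/23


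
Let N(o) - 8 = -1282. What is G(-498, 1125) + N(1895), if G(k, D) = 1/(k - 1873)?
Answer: -3020655/2371 ≈ -1274.0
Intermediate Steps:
G(k, D) = 1/(-1873 + k)
N(o) = -1274 (N(o) = 8 - 1282 = -1274)
G(-498, 1125) + N(1895) = 1/(-1873 - 498) - 1274 = 1/(-2371) - 1274 = -1/2371 - 1274 = -3020655/2371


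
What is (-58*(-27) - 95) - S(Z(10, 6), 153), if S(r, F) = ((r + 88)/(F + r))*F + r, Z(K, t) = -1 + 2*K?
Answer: 233373/172 ≈ 1356.8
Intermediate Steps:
S(r, F) = r + F*(88 + r)/(F + r) (S(r, F) = ((88 + r)/(F + r))*F + r = F*(88 + r)/(F + r) + r = r + F*(88 + r)/(F + r))
(-58*(-27) - 95) - S(Z(10, 6), 153) = (-58*(-27) - 95) - ((-1 + 2*10)² + 88*153 + 2*153*(-1 + 2*10))/(153 + (-1 + 2*10)) = (1566 - 95) - ((-1 + 20)² + 13464 + 2*153*(-1 + 20))/(153 + (-1 + 20)) = 1471 - (19² + 13464 + 2*153*19)/(153 + 19) = 1471 - (361 + 13464 + 5814)/172 = 1471 - 19639/172 = 233373/172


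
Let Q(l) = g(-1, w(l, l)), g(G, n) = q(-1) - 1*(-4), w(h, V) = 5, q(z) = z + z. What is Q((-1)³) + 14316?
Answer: 14318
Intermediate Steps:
q(z) = 2*z
g(G, n) = 2 (g(G, n) = 2*(-1) - 1*(-4) = -2 + 4 = 2)
Q(l) = 2
Q((-1)³) + 14316 = 2 + 14316 = 14318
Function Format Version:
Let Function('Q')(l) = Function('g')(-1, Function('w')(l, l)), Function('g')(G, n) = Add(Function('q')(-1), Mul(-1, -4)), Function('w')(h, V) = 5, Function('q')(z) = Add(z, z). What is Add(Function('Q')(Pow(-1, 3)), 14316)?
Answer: 14318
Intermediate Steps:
Function('q')(z) = Mul(2, z)
Function('g')(G, n) = 2 (Function('g')(G, n) = Add(Mul(2, -1), Mul(-1, -4)) = Add(-2, 4) = 2)
Function('Q')(l) = 2
Add(Function('Q')(Pow(-1, 3)), 14316) = Add(2, 14316) = 14318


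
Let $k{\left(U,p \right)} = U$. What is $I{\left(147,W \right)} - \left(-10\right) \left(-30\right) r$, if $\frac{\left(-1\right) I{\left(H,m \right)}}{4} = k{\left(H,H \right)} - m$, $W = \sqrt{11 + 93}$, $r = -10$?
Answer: $2412 + 8 \sqrt{26} \approx 2452.8$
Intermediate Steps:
$W = 2 \sqrt{26}$ ($W = \sqrt{104} = 2 \sqrt{26} \approx 10.198$)
$I{\left(H,m \right)} = - 4 H + 4 m$ ($I{\left(H,m \right)} = - 4 \left(H - m\right) = - 4 H + 4 m$)
$I{\left(147,W \right)} - \left(-10\right) \left(-30\right) r = \left(\left(-4\right) 147 + 4 \cdot 2 \sqrt{26}\right) - \left(-10\right) \left(-30\right) \left(-10\right) = \left(-588 + 8 \sqrt{26}\right) - 300 \left(-10\right) = \left(-588 + 8 \sqrt{26}\right) - -3000 = \left(-588 + 8 \sqrt{26}\right) + 3000 = 2412 + 8 \sqrt{26}$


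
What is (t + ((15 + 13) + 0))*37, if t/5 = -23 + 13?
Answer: -814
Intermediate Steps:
t = -50 (t = 5*(-23 + 13) = 5*(-10) = -50)
(t + ((15 + 13) + 0))*37 = (-50 + ((15 + 13) + 0))*37 = (-50 + (28 + 0))*37 = (-50 + 28)*37 = -22*37 = -814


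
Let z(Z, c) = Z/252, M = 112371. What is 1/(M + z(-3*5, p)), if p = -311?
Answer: 84/9439159 ≈ 8.8991e-6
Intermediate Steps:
z(Z, c) = Z/252 (z(Z, c) = Z*(1/252) = Z/252)
1/(M + z(-3*5, p)) = 1/(112371 + (-3*5)/252) = 1/(112371 + (1/252)*(-15)) = 1/(112371 - 5/84) = 1/(9439159/84) = 84/9439159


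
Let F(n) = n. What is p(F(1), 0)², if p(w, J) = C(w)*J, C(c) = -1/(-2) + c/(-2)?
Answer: 0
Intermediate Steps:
C(c) = ½ - c/2 (C(c) = -1*(-½) + c*(-½) = ½ - c/2)
p(w, J) = J*(½ - w/2) (p(w, J) = (½ - w/2)*J = J*(½ - w/2))
p(F(1), 0)² = ((½)*0*(1 - 1*1))² = ((½)*0*(1 - 1))² = ((½)*0*0)² = 0² = 0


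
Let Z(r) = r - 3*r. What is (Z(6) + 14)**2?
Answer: 4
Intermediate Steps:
Z(r) = -2*r
(Z(6) + 14)**2 = (-2*6 + 14)**2 = (-12 + 14)**2 = 2**2 = 4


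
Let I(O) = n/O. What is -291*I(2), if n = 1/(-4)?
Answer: 291/8 ≈ 36.375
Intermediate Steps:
n = -1/4 (n = 1*(-1/4) = -1/4 ≈ -0.25000)
I(O) = -1/(4*O)
-291*I(2) = -(-291)/(4*2) = -291*(-1/8) = 291/8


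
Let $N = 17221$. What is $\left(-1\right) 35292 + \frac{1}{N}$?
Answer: $- \frac{607763531}{17221} \approx -35292.0$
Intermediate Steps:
$\left(-1\right) 35292 + \frac{1}{N} = \left(-1\right) 35292 + \frac{1}{17221} = -35292 + \frac{1}{17221} = - \frac{607763531}{17221}$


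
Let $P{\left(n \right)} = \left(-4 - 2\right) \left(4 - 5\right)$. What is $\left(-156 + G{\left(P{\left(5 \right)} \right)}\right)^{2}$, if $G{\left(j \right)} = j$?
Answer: $22500$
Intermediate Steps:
$P{\left(n \right)} = 6$ ($P{\left(n \right)} = \left(-6\right) \left(-1\right) = 6$)
$\left(-156 + G{\left(P{\left(5 \right)} \right)}\right)^{2} = \left(-156 + 6\right)^{2} = \left(-150\right)^{2} = 22500$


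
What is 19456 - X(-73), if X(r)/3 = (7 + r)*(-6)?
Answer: 18268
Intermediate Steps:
X(r) = -126 - 18*r (X(r) = 3*((7 + r)*(-6)) = 3*(-42 - 6*r) = -126 - 18*r)
19456 - X(-73) = 19456 - (-126 - 18*(-73)) = 19456 - (-126 + 1314) = 19456 - 1*1188 = 19456 - 1188 = 18268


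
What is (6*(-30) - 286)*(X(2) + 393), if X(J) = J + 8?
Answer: -187798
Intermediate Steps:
X(J) = 8 + J
(6*(-30) - 286)*(X(2) + 393) = (6*(-30) - 286)*((8 + 2) + 393) = (-180 - 286)*(10 + 393) = -466*403 = -187798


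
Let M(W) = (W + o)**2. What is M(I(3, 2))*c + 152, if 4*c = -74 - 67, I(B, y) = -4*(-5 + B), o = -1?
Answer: -6301/4 ≈ -1575.3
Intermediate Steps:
I(B, y) = 20 - 4*B
c = -141/4 (c = (-74 - 67)/4 = (1/4)*(-141) = -141/4 ≈ -35.250)
M(W) = (-1 + W)**2 (M(W) = (W - 1)**2 = (-1 + W)**2)
M(I(3, 2))*c + 152 = (-1 + (20 - 4*3))**2*(-141/4) + 152 = (-1 + (20 - 12))**2*(-141/4) + 152 = (-1 + 8)**2*(-141/4) + 152 = 7**2*(-141/4) + 152 = 49*(-141/4) + 152 = -6909/4 + 152 = -6301/4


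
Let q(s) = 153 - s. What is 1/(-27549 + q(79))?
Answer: -1/27475 ≈ -3.6397e-5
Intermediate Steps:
1/(-27549 + q(79)) = 1/(-27549 + (153 - 1*79)) = 1/(-27549 + (153 - 79)) = 1/(-27549 + 74) = 1/(-27475) = -1/27475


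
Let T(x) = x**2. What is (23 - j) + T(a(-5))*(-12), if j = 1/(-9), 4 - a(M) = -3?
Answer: -5084/9 ≈ -564.89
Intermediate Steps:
a(M) = 7 (a(M) = 4 - 1*(-3) = 4 + 3 = 7)
j = -1/9 ≈ -0.11111
(23 - j) + T(a(-5))*(-12) = (23 - 1*(-1/9)) + 7**2*(-12) = (23 + 1/9) + 49*(-12) = 208/9 - 588 = -5084/9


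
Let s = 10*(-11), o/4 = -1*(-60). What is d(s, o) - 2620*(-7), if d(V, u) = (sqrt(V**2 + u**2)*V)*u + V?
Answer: 18230 - 264000*sqrt(697) ≈ -6.9516e+6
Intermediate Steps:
o = 240 (o = 4*(-1*(-60)) = 4*60 = 240)
s = -110
d(V, u) = V + V*u*sqrt(V**2 + u**2) (d(V, u) = (V*sqrt(V**2 + u**2))*u + V = V*u*sqrt(V**2 + u**2) + V = V + V*u*sqrt(V**2 + u**2))
d(s, o) - 2620*(-7) = -110*(1 + 240*sqrt((-110)**2 + 240**2)) - 2620*(-7) = -110*(1 + 240*sqrt(12100 + 57600)) + 18340 = -110*(1 + 240*sqrt(69700)) + 18340 = -110*(1 + 240*(10*sqrt(697))) + 18340 = -110*(1 + 2400*sqrt(697)) + 18340 = (-110 - 264000*sqrt(697)) + 18340 = 18230 - 264000*sqrt(697)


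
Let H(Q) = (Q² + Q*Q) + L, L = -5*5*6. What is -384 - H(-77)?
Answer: -12092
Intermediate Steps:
L = -150 (L = -25*6 = -150)
H(Q) = -150 + 2*Q² (H(Q) = (Q² + Q*Q) - 150 = (Q² + Q²) - 150 = 2*Q² - 150 = -150 + 2*Q²)
-384 - H(-77) = -384 - (-150 + 2*(-77)²) = -384 - (-150 + 2*5929) = -384 - (-150 + 11858) = -384 - 1*11708 = -384 - 11708 = -12092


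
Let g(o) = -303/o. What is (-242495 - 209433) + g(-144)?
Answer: -21692443/48 ≈ -4.5193e+5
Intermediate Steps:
(-242495 - 209433) + g(-144) = (-242495 - 209433) - 303/(-144) = -451928 - 303*(-1/144) = -451928 + 101/48 = -21692443/48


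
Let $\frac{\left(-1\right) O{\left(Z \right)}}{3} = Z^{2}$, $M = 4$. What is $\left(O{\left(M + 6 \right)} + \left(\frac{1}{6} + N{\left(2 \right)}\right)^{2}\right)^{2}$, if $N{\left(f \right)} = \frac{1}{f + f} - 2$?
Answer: $\frac{1835179921}{20736} \approx 88502.0$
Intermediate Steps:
$N{\left(f \right)} = -2 + \frac{1}{2 f}$ ($N{\left(f \right)} = \frac{1}{2 f} - 2 = -2 + \frac{1}{2 f}$)
$O{\left(Z \right)} = - 3 Z^{2}$
$\left(O{\left(M + 6 \right)} + \left(\frac{1}{6} + N{\left(2 \right)}\right)^{2}\right)^{2} = \left(- 3 \left(4 + 6\right)^{2} + \left(\frac{1}{6} - \left(2 - \frac{1}{2 \cdot 2}\right)\right)^{2}\right)^{2} = \left(- 3 \cdot 10^{2} + \left(\frac{1}{6} + \left(-2 + \frac{1}{2} \cdot \frac{1}{2}\right)\right)^{2}\right)^{2} = \left(\left(-3\right) 100 + \left(\frac{1}{6} + \left(-2 + \frac{1}{4}\right)\right)^{2}\right)^{2} = \left(-300 + \left(\frac{1}{6} - \frac{7}{4}\right)^{2}\right)^{2} = \left(-300 + \left(- \frac{19}{12}\right)^{2}\right)^{2} = \left(-300 + \frac{361}{144}\right)^{2} = \left(- \frac{42839}{144}\right)^{2} = \frac{1835179921}{20736}$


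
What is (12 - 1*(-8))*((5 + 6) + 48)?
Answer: 1180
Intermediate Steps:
(12 - 1*(-8))*((5 + 6) + 48) = (12 + 8)*(11 + 48) = 20*59 = 1180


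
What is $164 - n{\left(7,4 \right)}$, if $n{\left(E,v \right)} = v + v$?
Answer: $156$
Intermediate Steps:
$n{\left(E,v \right)} = 2 v$
$164 - n{\left(7,4 \right)} = 164 - 2 \cdot 4 = 164 - 8 = 156$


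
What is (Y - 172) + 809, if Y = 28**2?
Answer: 1421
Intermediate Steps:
Y = 784
(Y - 172) + 809 = (784 - 172) + 809 = 612 + 809 = 1421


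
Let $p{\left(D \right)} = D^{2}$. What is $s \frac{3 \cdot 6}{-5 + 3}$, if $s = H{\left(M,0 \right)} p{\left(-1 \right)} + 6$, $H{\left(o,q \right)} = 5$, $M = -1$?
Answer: $-99$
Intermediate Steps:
$s = 11$ ($s = 5 \left(-1\right)^{2} + 6 = 5 \cdot 1 + 6 = 5 + 6 = 11$)
$s \frac{3 \cdot 6}{-5 + 3} = 11 \frac{3 \cdot 6}{-5 + 3} = 11 \frac{18}{-2} = 11 \cdot 18 \left(- \frac{1}{2}\right) = 11 \left(-9\right) = -99$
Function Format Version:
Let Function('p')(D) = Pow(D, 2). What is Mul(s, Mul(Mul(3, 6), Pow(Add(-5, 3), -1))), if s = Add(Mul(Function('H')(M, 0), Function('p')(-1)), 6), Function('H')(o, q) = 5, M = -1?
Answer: -99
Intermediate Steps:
s = 11 (s = Add(Mul(5, Pow(-1, 2)), 6) = Add(Mul(5, 1), 6) = Add(5, 6) = 11)
Mul(s, Mul(Mul(3, 6), Pow(Add(-5, 3), -1))) = Mul(11, Mul(Mul(3, 6), Pow(Add(-5, 3), -1))) = Mul(11, Mul(18, Pow(-2, -1))) = Mul(11, Mul(18, Rational(-1, 2))) = Mul(11, -9) = -99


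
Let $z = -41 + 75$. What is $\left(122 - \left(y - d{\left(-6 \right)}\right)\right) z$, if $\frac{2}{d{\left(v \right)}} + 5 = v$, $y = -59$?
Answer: $\frac{67626}{11} \approx 6147.8$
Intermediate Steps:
$d{\left(v \right)} = \frac{2}{-5 + v}$
$z = 34$
$\left(122 - \left(y - d{\left(-6 \right)}\right)\right) z = \left(122 + \left(\frac{2}{-5 - 6} - -59\right)\right) 34 = \left(122 + \left(\frac{2}{-11} + 59\right)\right) 34 = \left(122 + \left(2 \left(- \frac{1}{11}\right) + 59\right)\right) 34 = \left(122 + \left(- \frac{2}{11} + 59\right)\right) 34 = \left(122 + \frac{647}{11}\right) 34 = \frac{1989}{11} \cdot 34 = \frac{67626}{11}$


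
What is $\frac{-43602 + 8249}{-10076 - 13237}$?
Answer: $\frac{35353}{23313} \approx 1.5165$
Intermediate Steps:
$\frac{-43602 + 8249}{-10076 - 13237} = - \frac{35353}{-23313} = \left(-35353\right) \left(- \frac{1}{23313}\right) = \frac{35353}{23313}$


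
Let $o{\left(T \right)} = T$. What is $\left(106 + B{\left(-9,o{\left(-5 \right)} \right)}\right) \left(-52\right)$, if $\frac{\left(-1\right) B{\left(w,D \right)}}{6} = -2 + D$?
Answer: $-7696$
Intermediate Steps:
$B{\left(w,D \right)} = 12 - 6 D$ ($B{\left(w,D \right)} = - 6 \left(-2 + D\right) = 12 - 6 D$)
$\left(106 + B{\left(-9,o{\left(-5 \right)} \right)}\right) \left(-52\right) = \left(106 + \left(12 - -30\right)\right) \left(-52\right) = \left(106 + \left(12 + 30\right)\right) \left(-52\right) = \left(106 + 42\right) \left(-52\right) = 148 \left(-52\right) = -7696$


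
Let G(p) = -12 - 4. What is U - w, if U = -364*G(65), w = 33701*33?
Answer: -1106309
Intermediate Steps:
w = 1112133
G(p) = -16
U = 5824 (U = -364*(-16) = 5824)
U - w = 5824 - 1*1112133 = 5824 - 1112133 = -1106309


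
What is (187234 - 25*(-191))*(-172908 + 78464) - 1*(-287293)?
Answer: -18133810703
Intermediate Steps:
(187234 - 25*(-191))*(-172908 + 78464) - 1*(-287293) = (187234 + 4775)*(-94444) + 287293 = 192009*(-94444) + 287293 = -18134097996 + 287293 = -18133810703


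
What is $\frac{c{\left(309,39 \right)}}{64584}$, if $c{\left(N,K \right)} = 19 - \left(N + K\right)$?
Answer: $- \frac{329}{64584} \approx -0.0050941$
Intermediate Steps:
$c{\left(N,K \right)} = 19 - K - N$ ($c{\left(N,K \right)} = 19 - \left(K + N\right) = 19 - K - N$)
$\frac{c{\left(309,39 \right)}}{64584} = \frac{19 - 39 - 309}{64584} = \left(19 - 39 - 309\right) \frac{1}{64584} = \left(-329\right) \frac{1}{64584} = - \frac{329}{64584}$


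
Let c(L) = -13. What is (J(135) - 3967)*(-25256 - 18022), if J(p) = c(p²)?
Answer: 172246440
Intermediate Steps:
J(p) = -13
(J(135) - 3967)*(-25256 - 18022) = (-13 - 3967)*(-25256 - 18022) = -3980*(-43278) = 172246440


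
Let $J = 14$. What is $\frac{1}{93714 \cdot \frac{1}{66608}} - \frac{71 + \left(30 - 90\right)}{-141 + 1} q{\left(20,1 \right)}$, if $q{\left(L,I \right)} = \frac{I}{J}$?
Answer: $\frac{65791267}{91839720} \approx 0.71637$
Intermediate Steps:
$q{\left(L,I \right)} = \frac{I}{14}$
$\frac{1}{93714 \cdot \frac{1}{66608}} - \frac{71 + \left(30 - 90\right)}{-141 + 1} q{\left(20,1 \right)} = \frac{1}{93714 \cdot \frac{1}{66608}} - \frac{71 + \left(30 - 90\right)}{-141 + 1} \cdot \frac{1}{14} \cdot 1 = \frac{1}{93714 \cdot \frac{1}{66608}} - \frac{71 + \left(30 - 90\right)}{-140} \cdot \frac{1}{14} = \frac{1}{\frac{46857}{33304}} - \left(71 - 60\right) \left(- \frac{1}{140}\right) \frac{1}{14} = \frac{33304}{46857} - 11 \left(- \frac{1}{140}\right) \frac{1}{14} = \frac{33304}{46857} - \left(- \frac{11}{140}\right) \frac{1}{14} = \frac{33304}{46857} - - \frac{11}{1960} = \frac{33304}{46857} + \frac{11}{1960} = \frac{65791267}{91839720}$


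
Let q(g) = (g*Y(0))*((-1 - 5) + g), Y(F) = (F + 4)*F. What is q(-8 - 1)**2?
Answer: 0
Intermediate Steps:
Y(F) = F*(4 + F) (Y(F) = (4 + F)*F = F*(4 + F))
q(g) = 0 (q(g) = (g*(0*(4 + 0)))*((-1 - 5) + g) = (g*(0*4))*(-6 + g) = (g*0)*(-6 + g) = 0*(-6 + g) = 0)
q(-8 - 1)**2 = 0**2 = 0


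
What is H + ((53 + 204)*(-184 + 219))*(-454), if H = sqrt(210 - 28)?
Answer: -4083730 + sqrt(182) ≈ -4.0837e+6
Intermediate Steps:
H = sqrt(182) ≈ 13.491
H + ((53 + 204)*(-184 + 219))*(-454) = sqrt(182) + ((53 + 204)*(-184 + 219))*(-454) = sqrt(182) + (257*35)*(-454) = sqrt(182) + 8995*(-454) = sqrt(182) - 4083730 = -4083730 + sqrt(182)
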